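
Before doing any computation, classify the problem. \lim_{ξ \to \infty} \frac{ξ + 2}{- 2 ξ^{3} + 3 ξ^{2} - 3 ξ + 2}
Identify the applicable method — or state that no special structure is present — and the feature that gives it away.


Method: dominant-term comparison — at large ξ only the top-degree terms survive; compare the leading terms and the limit falls out. As a single quotient, the ∞/∞ shape would yield to repeated differentiation as well — the growth comparison gets there in one look.


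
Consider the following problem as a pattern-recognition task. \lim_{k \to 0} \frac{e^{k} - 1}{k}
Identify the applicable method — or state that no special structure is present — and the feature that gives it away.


Best approach: l'Hôpital's rule (0/0) — both numerator and denominator vanish at 0: the genuine 0/0 indeterminate that l'Hôpital exists for. Known elementary limits would finish this too — the rule just bypasses the case analysis.


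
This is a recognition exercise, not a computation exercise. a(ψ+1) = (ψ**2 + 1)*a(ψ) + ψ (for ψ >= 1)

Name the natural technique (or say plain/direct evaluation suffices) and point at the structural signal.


Technique: a summation factor — it is first-order linear but the coefficient ψ**2 + 1 depends on the index, so multiply through by a summation factor to telescope it.


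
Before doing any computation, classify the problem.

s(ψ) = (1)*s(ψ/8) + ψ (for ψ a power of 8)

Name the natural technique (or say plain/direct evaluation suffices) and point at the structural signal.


Method: the master substitution — a divide-and-conquer shape: argument ψ/8, so change variables with ψ = 8^m and solve the linear version.


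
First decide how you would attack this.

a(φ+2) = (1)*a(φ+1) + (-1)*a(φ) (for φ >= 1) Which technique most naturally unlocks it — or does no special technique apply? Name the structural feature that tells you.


Diagnosis: the characteristic-root method — fixed numeric weights on consecutive terms and no forcing term added: the root method in its home territory.


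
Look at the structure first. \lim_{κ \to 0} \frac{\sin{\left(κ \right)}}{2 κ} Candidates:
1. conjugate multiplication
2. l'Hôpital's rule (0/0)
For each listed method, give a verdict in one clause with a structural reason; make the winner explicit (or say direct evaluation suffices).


Diagnosis: l'Hôpital's rule (0/0) — numerator and denominator both vanish at 0 — a genuine 0/0 form, which is exactly when l'Hôpital applies. One could equally expand both pieces locally and compare leading terms; the rule does that in one stroke.
- conjugate multiplication: multiplying by a conjugate would not remove any indeterminacy here.
- l'Hôpital's rule (0/0): a fit — the right tool for this form.


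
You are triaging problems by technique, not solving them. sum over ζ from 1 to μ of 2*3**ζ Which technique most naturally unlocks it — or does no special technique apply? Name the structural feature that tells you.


Verdict: the geometric series formula — each summand is the previous one scaled by 3; that constant multiplier is itself the geometric structure.


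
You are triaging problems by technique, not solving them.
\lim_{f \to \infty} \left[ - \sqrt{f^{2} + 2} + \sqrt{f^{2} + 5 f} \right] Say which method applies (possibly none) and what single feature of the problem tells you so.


Method: conjugate multiplication — an infinity-minus-infinity difference with a surviving radical — multiply by the conjugate to cancel the divergence.


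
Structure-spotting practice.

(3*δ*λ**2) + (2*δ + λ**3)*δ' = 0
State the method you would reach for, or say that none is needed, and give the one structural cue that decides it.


Verdict: the exact-equation method — the mixed-partials test passes for 3*δ*λ**2 and 2*δ + λ**3, so a potential function exists as presented.


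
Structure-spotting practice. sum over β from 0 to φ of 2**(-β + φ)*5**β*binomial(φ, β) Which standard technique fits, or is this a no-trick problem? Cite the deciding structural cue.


Diagnosis: the binomial theorem — binomial coefficients against complementary powers of 5 and 2: recognize the binomial expansion and resum.


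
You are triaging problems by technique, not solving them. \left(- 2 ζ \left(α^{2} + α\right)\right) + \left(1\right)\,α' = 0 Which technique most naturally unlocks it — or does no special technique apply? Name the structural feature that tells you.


Method: separation of variables — separating collects all α-dependence with the derivative and leaves all ζ-dependence opposite: variables separate. A Bernoulli substitution applies to this equation as given; separation takes the same equation in its displayed form.


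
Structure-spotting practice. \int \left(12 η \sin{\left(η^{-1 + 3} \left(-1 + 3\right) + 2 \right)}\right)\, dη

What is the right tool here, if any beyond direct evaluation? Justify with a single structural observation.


Method: u-substitution — collected, the integrand has one factor that is, up to a constant, the derivative of an inner expression the rest depends on — substitute for that inner expression.


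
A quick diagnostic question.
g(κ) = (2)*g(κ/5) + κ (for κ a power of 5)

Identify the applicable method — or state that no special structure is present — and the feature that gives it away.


Technique: the master substitution — the call at κ/5 makes this multiplicative recursion; the master-style substitution converts it to additive.


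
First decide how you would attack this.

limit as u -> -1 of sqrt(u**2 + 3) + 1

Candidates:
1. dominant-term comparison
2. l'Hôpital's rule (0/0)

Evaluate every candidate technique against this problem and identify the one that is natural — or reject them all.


Best approach: no special technique — nothing blocks direct substitution at -1: plug in and finish.
- dominant-term comparison: leading-power comparison does not apply to this form.
- l'Hôpital's rule (0/0): substituting the point produces a determinate value, not a 0 over 0 clash.


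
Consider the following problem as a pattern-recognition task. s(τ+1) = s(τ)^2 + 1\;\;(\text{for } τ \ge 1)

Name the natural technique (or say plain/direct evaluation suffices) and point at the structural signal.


Best approach: no special technique — a nonlinear dependence on earlier terms breaks linearity, and with it every superposition-based closed form.


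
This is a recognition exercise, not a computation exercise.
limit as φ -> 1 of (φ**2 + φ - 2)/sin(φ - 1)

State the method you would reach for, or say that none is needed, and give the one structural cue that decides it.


Method: l'Hôpital's rule (0/0) — numerator and denominator both vanish at 1 — a genuine 0/0 form, which is exactly when l'Hôpital applies. Known elementary limits would finish this too — the rule just bypasses the case analysis.


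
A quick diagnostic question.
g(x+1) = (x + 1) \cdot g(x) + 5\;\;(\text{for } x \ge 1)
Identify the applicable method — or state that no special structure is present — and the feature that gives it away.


Method: a summation factor — rescale the sequence by the product of the weights x + 1 so far — the recurrence collapses to a plain running sum.


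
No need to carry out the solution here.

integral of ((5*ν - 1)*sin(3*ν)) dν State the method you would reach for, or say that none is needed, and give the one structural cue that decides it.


Method: integration by parts — differentiate 5*ν - 1, integrate sin(3*ν): each pass lowers the polynomial degree, so parts terminates.


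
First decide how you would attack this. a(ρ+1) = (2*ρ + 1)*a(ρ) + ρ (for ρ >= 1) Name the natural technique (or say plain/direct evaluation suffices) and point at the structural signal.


Verdict: a summation factor — one-term recursion with variable weight 2*ρ + 1 is solved by product normalization, not by root-finding.


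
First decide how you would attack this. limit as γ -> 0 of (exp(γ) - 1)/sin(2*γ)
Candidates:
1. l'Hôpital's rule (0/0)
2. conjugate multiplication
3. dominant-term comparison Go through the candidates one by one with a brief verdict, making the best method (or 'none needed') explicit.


Diagnosis: l'Hôpital's rule (0/0) — the 0/0 form at 0 is the signature situation for l'Hôpital's rule. Expanding numerator and denominator to first order gives the same value — the rule automates exactly that.
- l'Hôpital's rule (0/0): yes, a natural case for it.
- conjugate multiplication: there are no radicals in tension whose conjugate would simplify matters.
- dominant-term comparison — no dominant power emerges to decide the limit by degree comparison.


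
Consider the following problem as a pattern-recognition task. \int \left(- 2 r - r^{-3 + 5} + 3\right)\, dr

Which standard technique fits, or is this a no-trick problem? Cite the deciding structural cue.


Diagnosis: no special technique — every term is a constant multiple of a power of r; term-wise power-rule integration needs no preliminary transformation.


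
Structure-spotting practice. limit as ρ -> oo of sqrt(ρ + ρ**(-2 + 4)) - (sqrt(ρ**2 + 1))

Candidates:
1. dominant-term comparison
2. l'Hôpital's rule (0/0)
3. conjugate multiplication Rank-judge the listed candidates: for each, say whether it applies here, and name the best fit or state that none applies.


Technique: conjugate multiplication — neither sqrt(ρ + ρ**(-2 + 4)) nor sqrt(ρ**2 + 1) converges alone, so rewrite their difference as a conjugate-rationalized quotient first.
- dominant-term comparison: this limit is not decided by comparing polynomial growth at infinity.
- l'Hôpital's rule (0/0): substitution produces ∞ − ∞ rather than a vanishing quotient; the rule needs a 0/0 ratio to act on.
- conjugate multiplication — applies; the problem has the shape this method handles.


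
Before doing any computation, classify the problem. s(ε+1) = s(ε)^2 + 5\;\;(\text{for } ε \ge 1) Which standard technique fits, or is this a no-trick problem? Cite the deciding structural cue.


Diagnosis: no special technique — the recurrence is nonlinear in the sequence terms; no linear-recurrence method fits it as written — one iterates or studies it directly.


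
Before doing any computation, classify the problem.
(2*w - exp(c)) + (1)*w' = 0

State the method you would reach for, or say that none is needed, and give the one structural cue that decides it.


Method: a linear integrating factor — w appears only to the first power with coefficient 2 — the classic integrating-factor setup.


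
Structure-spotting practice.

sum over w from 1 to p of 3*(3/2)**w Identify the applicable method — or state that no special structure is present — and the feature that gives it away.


Best approach: the geometric series formula — each summand is the previous one scaled by 3/2; that constant multiplier is itself the geometric structure.


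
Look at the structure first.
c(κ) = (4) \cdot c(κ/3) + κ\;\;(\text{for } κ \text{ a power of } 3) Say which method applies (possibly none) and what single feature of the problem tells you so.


Best approach: the master substitution — treat m = log base 3 of κ as the new clock: one recursion step advances m by one while κ scales by 3.


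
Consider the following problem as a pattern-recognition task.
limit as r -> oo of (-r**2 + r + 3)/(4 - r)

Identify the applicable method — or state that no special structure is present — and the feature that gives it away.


Verdict: dominant-term comparison — divide through by the highest power of r; every lower-order term dies and the dominant terms decide the limit. Viewed as a single quotient this is an ∞/∞ form — an at-infinity application of l'Hôpital's rule would also resolve it; comparing leading growth reads the answer without differentiating.


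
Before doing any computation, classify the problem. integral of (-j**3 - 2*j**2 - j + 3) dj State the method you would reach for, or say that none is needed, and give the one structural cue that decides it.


Diagnosis: no special technique — the integrand is a sum of constant multiples of powers of j — integrate term by term.


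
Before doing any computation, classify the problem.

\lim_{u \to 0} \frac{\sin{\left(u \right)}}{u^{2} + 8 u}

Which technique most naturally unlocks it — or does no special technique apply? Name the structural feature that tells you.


Technique: l'Hôpital's rule (0/0) — substituting 0 gives 0 over 0; differentiate top and bottom once and re-evaluate. A first-order expansion at the point is an equally standard path; the rule packages it.


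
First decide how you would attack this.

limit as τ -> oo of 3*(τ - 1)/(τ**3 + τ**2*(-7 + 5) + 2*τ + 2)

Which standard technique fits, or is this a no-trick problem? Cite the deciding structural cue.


Diagnosis: dominant-term comparison — as τ grows, only the highest-degree terms matter — compare leading terms and read the limit off. Differentiating the expression as a single quotient would eventually settle it as well; matching dominant growth settles it immediately.


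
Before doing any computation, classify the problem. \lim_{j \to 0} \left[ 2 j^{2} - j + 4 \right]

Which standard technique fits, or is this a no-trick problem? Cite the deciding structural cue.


Method: no special technique — the expression is continuous at 0 — substitute and evaluate; no indeterminate form appears.


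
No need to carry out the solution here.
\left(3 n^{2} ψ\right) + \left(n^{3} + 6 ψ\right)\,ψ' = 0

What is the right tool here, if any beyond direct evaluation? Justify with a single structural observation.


Best approach: the exact-equation method — check exactness first: here it holds (3 n^{2} ψ, n^{3} + 6 ψ have matching cross partials), so no integrating factor is needed.


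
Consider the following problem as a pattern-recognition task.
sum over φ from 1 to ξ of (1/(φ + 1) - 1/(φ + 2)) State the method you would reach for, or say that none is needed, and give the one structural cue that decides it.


Diagnosis: telescoping — write out three consecutive terms and watch the interior cancel: the advanced copy one term subtracts reappears as the very next term's leading piece, pair after pair.


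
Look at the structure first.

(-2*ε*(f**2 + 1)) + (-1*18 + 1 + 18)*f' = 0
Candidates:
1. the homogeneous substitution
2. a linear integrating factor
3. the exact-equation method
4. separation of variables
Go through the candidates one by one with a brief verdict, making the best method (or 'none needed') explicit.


Diagnosis: separation of variables — all dependence on the two variables factors apart, the defining separable shape.
- the homogeneous substitution — the slope does not depend on the ratio of the variables alone.
- a linear integrating factor: a nonlinear term in the unknown puts this outside the integrating-factor template.
- the exact-equation method: the mixed-partials test fails on this split — it is not an exact differential as presented.
- separation of variables: applicable, and directly so.


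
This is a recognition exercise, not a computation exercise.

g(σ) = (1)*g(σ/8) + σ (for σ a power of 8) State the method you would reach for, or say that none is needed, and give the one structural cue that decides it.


Technique: the master substitution — index division is the fingerprint: σ/8 in the recursive call means substitute σ = 8^m.


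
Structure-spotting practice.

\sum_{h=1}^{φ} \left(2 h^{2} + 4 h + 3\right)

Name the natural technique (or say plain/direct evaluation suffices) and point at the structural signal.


Verdict: no special technique — recognize the absence of structure: constant-multiple powers of h summed plainly, no special method required.


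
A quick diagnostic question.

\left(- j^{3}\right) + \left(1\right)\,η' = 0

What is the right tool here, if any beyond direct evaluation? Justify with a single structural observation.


Method: no special technique — the slope is a pure function of j; integrate both sides and be done.


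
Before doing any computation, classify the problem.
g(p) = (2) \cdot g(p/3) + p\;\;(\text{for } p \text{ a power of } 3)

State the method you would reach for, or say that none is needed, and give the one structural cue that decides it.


Method: the master substitution — treat m = log base 3 of p as the new clock: one recursion step advances m by one while p scales by 3.


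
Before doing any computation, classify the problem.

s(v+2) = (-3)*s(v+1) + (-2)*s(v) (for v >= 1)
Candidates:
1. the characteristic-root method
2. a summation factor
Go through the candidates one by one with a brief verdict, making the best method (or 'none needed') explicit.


Verdict: the characteristic-root method — shift-invariance with fixed coefficients calls for exponential trials; the characteristic polynomial finds every r^v.
- the characteristic-root method: applicable, and directly so.
- a summation factor — the recurrence reaches back more than one step, outside the first-order family a summation factor normalizes.


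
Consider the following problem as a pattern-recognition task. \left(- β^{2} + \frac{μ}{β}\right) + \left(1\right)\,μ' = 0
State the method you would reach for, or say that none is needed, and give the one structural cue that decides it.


Technique: a linear integrating factor — the unknown enters only to the first power against a nonzero forcing term — the integrating-factor template applies directly.


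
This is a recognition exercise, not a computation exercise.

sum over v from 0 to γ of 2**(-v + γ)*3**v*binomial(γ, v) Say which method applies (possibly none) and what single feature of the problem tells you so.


Technique: the binomial theorem — binomial(γ, v) weighting matched powers of 3 and 2 is the expanded form of (3 + 2)^γ — fold it back up.


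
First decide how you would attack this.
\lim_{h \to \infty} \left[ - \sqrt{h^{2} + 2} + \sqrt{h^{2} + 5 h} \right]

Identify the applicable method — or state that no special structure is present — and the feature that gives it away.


Method: conjugate multiplication — two divergent pieces with a minus sign between them and a radical in the mix: rationalize \sqrt{h^{2} + 5 h} - \sqrt{h^{2} + 2} before any limit law applies.


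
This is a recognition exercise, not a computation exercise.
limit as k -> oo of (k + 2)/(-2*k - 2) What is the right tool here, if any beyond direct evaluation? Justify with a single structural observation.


Diagnosis: dominant-term comparison — divide by the highest power of k present: lower-order terms vanish and the dominant ratio remains. Differentiating the expression as a single quotient would eventually settle it as well; matching dominant growth settles it immediately.


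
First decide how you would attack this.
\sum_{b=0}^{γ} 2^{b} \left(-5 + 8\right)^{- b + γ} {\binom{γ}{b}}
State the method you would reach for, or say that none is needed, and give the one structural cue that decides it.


Best approach: the binomial theorem — {\binom{γ}{b}} weighting matched powers of 2 and (-5 + 8) is the expanded form of (2 + (-5 + 8))^γ — fold it back up.


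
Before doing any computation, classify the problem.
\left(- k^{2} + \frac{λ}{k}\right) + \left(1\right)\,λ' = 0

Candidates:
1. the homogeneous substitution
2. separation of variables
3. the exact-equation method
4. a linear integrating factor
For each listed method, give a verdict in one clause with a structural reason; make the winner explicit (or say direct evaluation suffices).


Method: a linear integrating factor — the unknown enters only to the first power against a nonzero forcing term — the integrating-factor template applies directly.
- the homogeneous substitution — the ratio of the variables does not determine the slope.
- separation of variables: the two dependences are entangled, not a clean product of one-variable pieces.
- the exact-equation method: the mixed partial derivatives differ, so the left side is not a total differential.
- a linear integrating factor: a fit — the right tool for this form.


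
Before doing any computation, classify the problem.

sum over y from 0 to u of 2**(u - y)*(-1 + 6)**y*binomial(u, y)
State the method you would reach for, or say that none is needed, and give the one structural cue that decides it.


Method: the binomial theorem — binomial(u, y) weighting matched powers of (-1 + 6) and 2 is the expanded form of ((-1 + 6) + 2)^u — fold it back up.


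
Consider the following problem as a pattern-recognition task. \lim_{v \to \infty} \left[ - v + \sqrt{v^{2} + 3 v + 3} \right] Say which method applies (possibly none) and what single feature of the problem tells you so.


Verdict: conjugate multiplication — \sqrt{v^{2} + 3 v + 3} and v both blow up, but their difference is tame once the conjugate rationalizes it.


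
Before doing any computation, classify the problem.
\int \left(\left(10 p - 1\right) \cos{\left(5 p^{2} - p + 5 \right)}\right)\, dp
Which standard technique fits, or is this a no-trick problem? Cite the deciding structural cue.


Diagnosis: u-substitution — everything non-trivial happens through the inner expression 5 p^{2} - p + 5, and its derivative accounts for the remaining factor up to a constant, so set u = 5 p^{2} - p + 5.


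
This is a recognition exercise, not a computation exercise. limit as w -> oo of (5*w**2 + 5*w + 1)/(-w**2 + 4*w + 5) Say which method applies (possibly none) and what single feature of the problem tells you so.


Technique: dominant-term comparison — as w grows, only the highest-degree terms matter — compare leading terms and read the limit off. Differentiating the expression as a single quotient would eventually settle it as well; matching dominant growth settles it immediately.


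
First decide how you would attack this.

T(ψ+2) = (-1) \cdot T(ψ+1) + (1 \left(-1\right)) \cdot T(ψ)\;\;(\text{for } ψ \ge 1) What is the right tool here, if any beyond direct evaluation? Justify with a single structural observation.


Diagnosis: the characteristic-root method — no index-dependence in the weights and nothing inhomogeneous: classic characteristic-equation setup.


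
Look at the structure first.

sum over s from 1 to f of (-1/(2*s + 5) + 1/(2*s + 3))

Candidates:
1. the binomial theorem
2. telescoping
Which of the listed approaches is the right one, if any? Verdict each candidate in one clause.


Verdict: telescoping — this sum is a zipper: each term contributes 1/(2*s + 3) and removes the next index's value, which the following term puts back, closing term by term.
- the binomial theorem — no binomial coefficients pair up with complementary powers here.
- telescoping — yes — fits the structure here.


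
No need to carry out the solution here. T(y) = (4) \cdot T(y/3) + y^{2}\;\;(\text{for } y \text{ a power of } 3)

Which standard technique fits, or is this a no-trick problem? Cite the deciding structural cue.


Best approach: the master substitution — the argument shrinks by the factor 3, so measure the index on a logarithmic scale and the recursion becomes a shift.


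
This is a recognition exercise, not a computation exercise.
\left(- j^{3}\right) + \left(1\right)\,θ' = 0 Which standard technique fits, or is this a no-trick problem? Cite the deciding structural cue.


Best approach: no special technique — solved for the derivative, no θ appears — this is antidifferentiation in j wearing ODE clothing.


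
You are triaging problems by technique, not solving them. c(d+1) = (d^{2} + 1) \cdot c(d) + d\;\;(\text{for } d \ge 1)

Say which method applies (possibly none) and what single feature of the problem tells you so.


Method: a summation factor — rescale the sequence by the product of the weights d^{2} + 1 so far — the recurrence collapses to a plain running sum.


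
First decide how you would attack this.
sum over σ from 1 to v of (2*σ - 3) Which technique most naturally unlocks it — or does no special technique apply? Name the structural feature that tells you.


Method: no special technique — no ratio, no shift structure, no binomial pattern: sum the constant-multiple powers of σ with known formulas.


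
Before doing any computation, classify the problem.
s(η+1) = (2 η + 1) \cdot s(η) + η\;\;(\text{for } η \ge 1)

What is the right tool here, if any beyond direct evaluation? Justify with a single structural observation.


Best approach: a summation factor — with the index-dependent coefficient 2 η + 1, dividing by the cumulative product turns the left side into a pure difference.


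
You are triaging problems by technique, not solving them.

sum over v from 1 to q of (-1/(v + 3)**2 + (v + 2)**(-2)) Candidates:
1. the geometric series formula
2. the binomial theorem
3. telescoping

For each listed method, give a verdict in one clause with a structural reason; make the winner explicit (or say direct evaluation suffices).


Diagnosis: telescoping — the summand is built as (v + 2)**(-2) minus its own successor — adjacent terms annihilate down the line.
- the geometric series formula: the term-to-term ratio changes with the index, so the geometric formula cannot close it.
- the binomial theorem — the terms do not reassemble into a binomial power.
- telescoping: applies; the problem has the shape this method handles.


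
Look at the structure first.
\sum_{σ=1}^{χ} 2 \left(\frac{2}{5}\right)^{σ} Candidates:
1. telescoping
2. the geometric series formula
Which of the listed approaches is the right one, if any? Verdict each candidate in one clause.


Best approach: the geometric series formula — check a ratio of consecutive terms: it is \frac{2}{5}, independent of the index, so the geometric formula closes the sum.
- telescoping: the summand is not presented as a shifted difference — a telescoping rewrite may exist, but the displayed structure does not offer one.
- the geometric series formula: yes — fits the structure here.


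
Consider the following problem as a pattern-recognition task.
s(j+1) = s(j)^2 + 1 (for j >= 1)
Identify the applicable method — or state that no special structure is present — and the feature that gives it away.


Method: no special technique — the new term depends nonlinearly on the old ones, which disqualifies every superposition-based technique.


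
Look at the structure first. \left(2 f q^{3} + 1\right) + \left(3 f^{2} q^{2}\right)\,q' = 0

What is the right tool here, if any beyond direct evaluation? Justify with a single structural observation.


Diagnosis: the exact-equation method — check exactness first: here it holds (2 f q^{3} + 1, 3 f^{2} q^{2} have matching cross partials), so no integrating factor is needed.


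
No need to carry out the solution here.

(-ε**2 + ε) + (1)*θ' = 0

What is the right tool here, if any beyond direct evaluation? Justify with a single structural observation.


Method: no special technique — the slope is a pure function of ε; integrate both sides and be done.


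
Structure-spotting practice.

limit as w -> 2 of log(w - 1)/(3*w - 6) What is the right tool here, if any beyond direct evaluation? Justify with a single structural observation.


Verdict: l'Hôpital's rule (0/0) — the 0/0 form at 2 is the signature situation for l'Hôpital's rule. A first-order expansion at the point is an equally standard path; the rule packages it.


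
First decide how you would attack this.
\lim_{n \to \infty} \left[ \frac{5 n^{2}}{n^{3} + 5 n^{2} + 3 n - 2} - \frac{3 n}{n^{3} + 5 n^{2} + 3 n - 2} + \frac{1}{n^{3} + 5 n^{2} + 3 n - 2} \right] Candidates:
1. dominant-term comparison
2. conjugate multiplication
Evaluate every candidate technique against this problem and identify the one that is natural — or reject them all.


Technique: dominant-term comparison — divide by the highest power of n present: lower-order terms vanish and the dominant ratio remains.
- dominant-term comparison — applicable, and directly so.
- conjugate multiplication — the conjugate move applies to radical differences, which this is not.


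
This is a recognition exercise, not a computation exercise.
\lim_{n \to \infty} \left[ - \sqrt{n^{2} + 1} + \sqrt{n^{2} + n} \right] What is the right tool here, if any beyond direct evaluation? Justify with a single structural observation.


Method: conjugate multiplication — \sqrt{n^{2} + n} and \sqrt{n^{2} + 1} both blow up, but their difference is tame once the conjugate rationalizes it.


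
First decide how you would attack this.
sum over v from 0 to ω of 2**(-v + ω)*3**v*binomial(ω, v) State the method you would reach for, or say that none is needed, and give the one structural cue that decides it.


Verdict: the binomial theorem — the binomial coefficients weight matched powers of 3 and 2, which is exactly the expansion of a binomial power.


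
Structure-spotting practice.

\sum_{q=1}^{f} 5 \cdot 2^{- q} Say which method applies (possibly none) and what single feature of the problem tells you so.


Best approach: the geometric series formula — consecutive terms stand in a fixed index-free ratio — the geometric sum formula closes it.


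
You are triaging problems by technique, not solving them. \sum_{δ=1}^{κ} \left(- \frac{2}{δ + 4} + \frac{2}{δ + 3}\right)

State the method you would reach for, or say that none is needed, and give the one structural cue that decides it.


Method: telescoping — spot the paired structure — each term adds \frac{2}{δ + 3} and subtracts its successor value, which the next term restores: the definition of a telescoping chain.


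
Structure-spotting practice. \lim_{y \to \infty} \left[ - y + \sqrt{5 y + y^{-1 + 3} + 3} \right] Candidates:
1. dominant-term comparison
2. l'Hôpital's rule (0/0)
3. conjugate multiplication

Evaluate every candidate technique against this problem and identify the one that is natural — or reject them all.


Diagnosis: conjugate multiplication — infinity minus infinity with a radical in play — multiply by the conjugate so the divergences of \sqrt{5 y + y^{-1 + 3} + 3} and y annihilate.
- dominant-term comparison — no dominant power emerges to decide the limit by degree comparison.
- l'Hôpital's rule (0/0): the expression is a difference driving to ∞ − ∞, not a 0/0 quotient — there is no ratio for the rule to differentiate.
- conjugate multiplication: a fit — the right tool for this form.


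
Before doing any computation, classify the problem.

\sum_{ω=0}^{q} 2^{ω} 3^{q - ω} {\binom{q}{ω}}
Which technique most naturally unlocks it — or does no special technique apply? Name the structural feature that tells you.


Verdict: the binomial theorem — {\binom{q}{ω}} weighting matched powers of 2 and 3 is the expanded form of (2 + 3)^q — fold it back up.


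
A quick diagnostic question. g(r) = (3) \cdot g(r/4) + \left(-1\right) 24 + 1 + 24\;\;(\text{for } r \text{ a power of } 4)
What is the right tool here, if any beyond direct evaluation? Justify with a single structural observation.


Method: the master substitution — treat m = log base 4 of r as the new clock: one recursion step advances m by one while r scales by 4.


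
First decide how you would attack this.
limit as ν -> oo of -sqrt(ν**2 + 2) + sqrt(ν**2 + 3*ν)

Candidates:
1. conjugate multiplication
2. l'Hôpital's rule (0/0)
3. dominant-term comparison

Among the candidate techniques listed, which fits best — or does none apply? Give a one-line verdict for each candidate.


Best approach: conjugate multiplication — the ∞ − ∞ radical form is the exact trigger for the conjugate maneuver.
- conjugate multiplication — yes — fits the structure here.
- l'Hôpital's rule (0/0) — the expression is a difference driving to ∞ − ∞, not a 0/0 quotient — there is no ratio for the rule to differentiate.
- dominant-term comparison — no dominant-degree comparison decides it.


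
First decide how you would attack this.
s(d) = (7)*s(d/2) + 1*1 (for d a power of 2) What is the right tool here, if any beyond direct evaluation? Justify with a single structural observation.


Technique: the master substitution — the argument d/2 divides the index by 2; the standard d = 2^m substitution converts it to a constant-shift recurrence.


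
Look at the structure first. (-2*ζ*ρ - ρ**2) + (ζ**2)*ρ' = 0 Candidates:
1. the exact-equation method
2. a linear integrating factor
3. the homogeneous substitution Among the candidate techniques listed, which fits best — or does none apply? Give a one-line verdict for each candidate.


Method: the homogeneous substitution — the slope is degree-zero homogeneous: the ratio substitution v = ρ/ζ collapses it. Rearranged, this also fits the Bernoulli template directly; the homogeneous substitution reads the structure without the rearrangement.
- the exact-equation method — the mixed-partials test fails on this split — it is not an exact differential as presented.
- a linear integrating factor: a nonlinear term in the unknown puts this outside the integrating-factor template.
- the homogeneous substitution: yes — fits the structure here.


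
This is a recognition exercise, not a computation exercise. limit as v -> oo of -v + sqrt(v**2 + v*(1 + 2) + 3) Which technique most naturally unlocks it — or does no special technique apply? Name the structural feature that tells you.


Method: conjugate multiplication — an infinity-minus-infinity difference with a surviving radical — multiply by the conjugate to cancel the divergence.


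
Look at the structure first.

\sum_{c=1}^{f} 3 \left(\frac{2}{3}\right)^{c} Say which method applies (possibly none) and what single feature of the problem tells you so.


Technique: the geometric series formula — each term is \frac{2}{3} times the previous one, so the geometric-series formula applies directly.


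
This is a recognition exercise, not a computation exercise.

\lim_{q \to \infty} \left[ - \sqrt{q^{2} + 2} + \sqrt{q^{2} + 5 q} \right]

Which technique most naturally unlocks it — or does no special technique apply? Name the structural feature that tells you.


Verdict: conjugate multiplication — turning the difference into a conjugate-rationalized ratio makes the limit readable.


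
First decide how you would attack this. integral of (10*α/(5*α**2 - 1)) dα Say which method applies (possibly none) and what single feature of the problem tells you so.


Diagnosis: u-substitution — a chain-rule shadow: 10*α alongside a function of 5*α**2 - 1 means u = 5*α**2 - 1 unwinds the composition in one step.


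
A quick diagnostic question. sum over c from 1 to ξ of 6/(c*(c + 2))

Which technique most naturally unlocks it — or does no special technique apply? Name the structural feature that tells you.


Method: telescoping — 6/(c*(c + 2)) hides a difference of shifted reciprocals — decompose it and the middle of the sum vanishes.


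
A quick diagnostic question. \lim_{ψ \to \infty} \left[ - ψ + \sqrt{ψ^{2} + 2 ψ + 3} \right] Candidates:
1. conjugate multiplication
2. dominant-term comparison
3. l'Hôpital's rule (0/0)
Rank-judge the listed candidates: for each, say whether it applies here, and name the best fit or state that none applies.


Technique: conjugate multiplication — infinity minus infinity with a radical in play — multiply by the conjugate so the divergences of \sqrt{ψ^{2} + 2 ψ + 3} and ψ annihilate.
- conjugate multiplication — applicable, and directly so.
- dominant-term comparison — no dominant power emerges to decide the limit by degree comparison.
- l'Hôpital's rule (0/0): no quotient structure at all: the clash is ∞ minus ∞, which rationalizing converts into a tractable ratio.


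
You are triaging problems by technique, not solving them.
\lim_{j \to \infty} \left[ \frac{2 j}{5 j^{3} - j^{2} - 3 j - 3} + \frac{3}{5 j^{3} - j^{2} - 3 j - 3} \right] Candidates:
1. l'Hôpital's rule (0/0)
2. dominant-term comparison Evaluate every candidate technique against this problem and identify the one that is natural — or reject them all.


Method: dominant-term comparison — divide by the highest power of j present: lower-order terms vanish and the dominant ratio remains.
- l'Hôpital's rule (0/0) — as a single quotient the expression runs to ∞/∞ at the limit point — an at-infinity form of the rule would apply, though the leading-growth comparison is the direct reading.
- dominant-term comparison — applies; the problem has the shape this method handles.


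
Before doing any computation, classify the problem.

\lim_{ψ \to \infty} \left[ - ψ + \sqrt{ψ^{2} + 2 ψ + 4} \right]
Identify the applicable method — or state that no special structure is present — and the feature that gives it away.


Best approach: conjugate multiplication — \sqrt{ψ^{2} + 2 ψ + 4} and ψ both blow up, but their difference is tame once the conjugate rationalizes it.


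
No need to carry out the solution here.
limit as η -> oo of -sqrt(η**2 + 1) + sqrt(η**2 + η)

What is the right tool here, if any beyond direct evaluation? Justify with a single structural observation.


Method: conjugate multiplication — turning the difference into a conjugate-rationalized ratio makes the limit readable.


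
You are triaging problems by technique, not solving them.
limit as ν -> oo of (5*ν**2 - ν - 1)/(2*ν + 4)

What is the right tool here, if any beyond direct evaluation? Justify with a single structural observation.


Method: dominant-term comparison — as ν grows, only the highest-degree terms matter — compare leading terms and read the limit off. Differentiating the expression as a single quotient would eventually settle it as well; matching dominant growth settles it immediately.


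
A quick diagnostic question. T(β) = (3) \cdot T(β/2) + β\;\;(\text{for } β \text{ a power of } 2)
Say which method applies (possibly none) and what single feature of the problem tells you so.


Method: the master substitution — the argument contracts 2-fold per step: reindex β exponentially and solve the linear recurrence in the new index.


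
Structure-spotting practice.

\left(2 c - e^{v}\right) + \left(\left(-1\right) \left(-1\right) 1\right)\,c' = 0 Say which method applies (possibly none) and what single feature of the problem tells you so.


Method: a linear integrating factor — the equation is linear in c with coefficient 2; multiplying by the integrating factor exp(∫2) makes the left side a perfect derivative.


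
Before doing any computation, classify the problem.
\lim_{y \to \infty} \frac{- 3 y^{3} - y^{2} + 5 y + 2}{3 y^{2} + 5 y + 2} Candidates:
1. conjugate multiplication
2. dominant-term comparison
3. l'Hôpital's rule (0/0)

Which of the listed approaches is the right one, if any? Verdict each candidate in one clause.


Technique: dominant-term comparison — growth-rate triage: the leading powers of y decide the limit, everything else is noise.
- conjugate multiplication: multiplying by a conjugate would not remove any indeterminacy here.
- dominant-term comparison: applicable, and directly so.
- l'Hôpital's rule (0/0): viewed as a single quotient this runs to ∞/∞, not the 0/0 clash this candidate addresses; an at-infinity variant of the rule would resolve it, but comparing leading growth reads the answer without differentiating.


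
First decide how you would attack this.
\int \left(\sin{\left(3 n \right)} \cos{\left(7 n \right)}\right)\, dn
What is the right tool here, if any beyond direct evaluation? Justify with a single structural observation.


Diagnosis: a trigonometric identity — apply product-to-sum to \sin{\left(3 n \right)} \cos{\left(7 n \right)}: two clean single-angle terms replace one awkward product.
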